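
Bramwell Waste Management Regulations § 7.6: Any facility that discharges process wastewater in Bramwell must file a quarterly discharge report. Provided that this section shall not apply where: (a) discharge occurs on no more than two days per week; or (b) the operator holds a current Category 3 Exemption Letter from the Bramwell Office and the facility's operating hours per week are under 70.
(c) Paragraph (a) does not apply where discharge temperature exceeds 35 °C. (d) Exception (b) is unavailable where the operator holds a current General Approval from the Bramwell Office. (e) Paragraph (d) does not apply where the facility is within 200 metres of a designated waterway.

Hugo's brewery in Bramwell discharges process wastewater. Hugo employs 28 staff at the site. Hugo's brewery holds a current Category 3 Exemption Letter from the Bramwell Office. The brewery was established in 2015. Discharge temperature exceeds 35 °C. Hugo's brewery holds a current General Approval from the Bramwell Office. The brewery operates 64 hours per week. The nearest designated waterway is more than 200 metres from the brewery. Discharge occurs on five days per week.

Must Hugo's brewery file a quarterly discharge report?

Yes — Hugo's brewery must file a quarterly discharge report.

Exception (a) fails — discharge occurs on five days per week.
Exception (b): a current Category 3 Exemption Letter is held; the facility's operating hours per week are 64, under the 70 limit — every condition holds. However, paragraphs (d)–(e) must be considered: (d) operates against (b): a current General Approval is held. (e) is not engaged (the brewery is more than 200 m from any designated waterway), so (d) stands. Exception (b) does not apply.
No exception displaces § 7.6.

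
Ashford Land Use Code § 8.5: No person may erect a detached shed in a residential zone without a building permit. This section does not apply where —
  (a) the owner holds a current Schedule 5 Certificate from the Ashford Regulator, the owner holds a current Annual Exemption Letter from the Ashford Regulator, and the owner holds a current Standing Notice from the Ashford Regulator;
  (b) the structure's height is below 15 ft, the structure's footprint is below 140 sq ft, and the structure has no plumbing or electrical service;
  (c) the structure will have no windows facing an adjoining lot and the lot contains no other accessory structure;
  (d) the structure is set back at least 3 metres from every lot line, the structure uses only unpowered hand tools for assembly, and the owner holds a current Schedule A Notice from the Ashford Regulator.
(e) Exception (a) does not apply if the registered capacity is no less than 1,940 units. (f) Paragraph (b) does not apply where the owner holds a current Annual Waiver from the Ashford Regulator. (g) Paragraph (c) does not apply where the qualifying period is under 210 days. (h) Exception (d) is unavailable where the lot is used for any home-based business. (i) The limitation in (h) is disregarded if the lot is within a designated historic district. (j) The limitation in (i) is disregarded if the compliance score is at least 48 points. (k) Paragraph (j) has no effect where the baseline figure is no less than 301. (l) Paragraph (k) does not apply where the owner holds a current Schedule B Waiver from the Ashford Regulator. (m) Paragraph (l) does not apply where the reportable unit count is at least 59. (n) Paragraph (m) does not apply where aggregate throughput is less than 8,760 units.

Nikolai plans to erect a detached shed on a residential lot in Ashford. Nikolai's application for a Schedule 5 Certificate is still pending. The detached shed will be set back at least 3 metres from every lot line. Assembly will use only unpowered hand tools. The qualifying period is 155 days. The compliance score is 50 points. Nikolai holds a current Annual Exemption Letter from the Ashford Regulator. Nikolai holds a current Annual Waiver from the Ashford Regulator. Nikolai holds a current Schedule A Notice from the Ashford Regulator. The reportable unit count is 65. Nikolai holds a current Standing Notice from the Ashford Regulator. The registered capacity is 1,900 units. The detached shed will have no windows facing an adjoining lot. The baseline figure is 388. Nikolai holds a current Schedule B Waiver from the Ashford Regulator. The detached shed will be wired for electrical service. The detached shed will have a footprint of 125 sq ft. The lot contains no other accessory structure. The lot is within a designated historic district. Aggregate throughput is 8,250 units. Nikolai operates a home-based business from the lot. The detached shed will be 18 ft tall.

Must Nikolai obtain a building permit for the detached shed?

Exception (a) requires that the owner holds a current Schedule 5 Certificate from the Ashford Regulator; but the Schedule 5 Certificate is not current, so (a) is unavailable.
Exception (b) requires that the structure's height is below 15 ft; but the structure's height is 18 ft, not below 15 ft, so (b) is unavailable.
Exception (c): no windows face an adjoining lot; the lot has no other accessory structure — every condition holds. However, paragraph (g) must be considered: (g) operates — the qualifying period is 155 days, under the 210 days limit. Exception (c) does not apply.
Exception (d) is satisfied on its face — the setback is at least 3 m on every side; assembly uses only hand tools; a current Schedule A Notice is held. However, paragraphs (h)–(n) must be considered: (h) is triggered — a home-based business operates on the lot. (i) would limit (h) — the lot is in a historic district — but (j) sets (i) aside: (j) is triggered — the compliance score is 50 points, meeting the 48 points threshold. (k) is engaged (the baseline figure is 388, meeting the 301 threshold), but is overridden by (l): (l) is engaged — a current Schedule B Waiver is held. (m) would limit (l) — the reportable unit count is 65, meeting the 59 threshold — but (n) sets (m) aside: (n) operates against (m): aggregate throughput is 8,250 units, less than the 8,760 units limit. (d) is therefore removed.
No exception displaces § 8.5.

Yes — Nikolai must obtain a building permit.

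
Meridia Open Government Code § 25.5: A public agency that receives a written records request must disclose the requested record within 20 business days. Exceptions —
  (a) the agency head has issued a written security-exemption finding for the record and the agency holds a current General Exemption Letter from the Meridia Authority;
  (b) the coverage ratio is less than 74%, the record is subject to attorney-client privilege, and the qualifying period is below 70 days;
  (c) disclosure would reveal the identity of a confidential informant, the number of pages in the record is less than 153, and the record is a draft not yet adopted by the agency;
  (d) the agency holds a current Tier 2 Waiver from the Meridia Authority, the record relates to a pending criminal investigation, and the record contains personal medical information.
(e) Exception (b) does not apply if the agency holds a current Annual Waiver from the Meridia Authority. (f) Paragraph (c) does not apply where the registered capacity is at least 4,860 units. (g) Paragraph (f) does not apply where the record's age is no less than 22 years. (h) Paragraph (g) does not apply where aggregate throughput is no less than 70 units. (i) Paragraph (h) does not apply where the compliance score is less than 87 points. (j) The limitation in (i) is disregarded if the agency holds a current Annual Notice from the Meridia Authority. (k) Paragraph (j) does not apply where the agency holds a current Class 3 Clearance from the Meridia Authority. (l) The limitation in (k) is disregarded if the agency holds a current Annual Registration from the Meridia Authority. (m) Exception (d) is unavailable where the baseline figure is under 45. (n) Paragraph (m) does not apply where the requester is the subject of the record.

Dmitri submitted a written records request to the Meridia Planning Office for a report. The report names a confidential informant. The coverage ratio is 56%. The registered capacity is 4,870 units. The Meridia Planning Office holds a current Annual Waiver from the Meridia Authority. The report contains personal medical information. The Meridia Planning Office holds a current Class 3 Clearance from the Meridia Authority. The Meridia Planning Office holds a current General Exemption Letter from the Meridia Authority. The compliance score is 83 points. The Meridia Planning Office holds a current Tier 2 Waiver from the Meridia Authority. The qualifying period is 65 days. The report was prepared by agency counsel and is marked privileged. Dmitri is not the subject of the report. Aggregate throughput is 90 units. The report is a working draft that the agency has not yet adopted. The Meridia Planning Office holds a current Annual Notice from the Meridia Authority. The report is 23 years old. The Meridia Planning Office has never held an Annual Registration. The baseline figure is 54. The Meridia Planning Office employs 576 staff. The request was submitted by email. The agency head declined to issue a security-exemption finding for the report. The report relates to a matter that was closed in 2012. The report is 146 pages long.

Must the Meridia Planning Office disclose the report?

Exception (a) requires that the agency head has issued a written security-exemption finding for the record; but the agency head declined to issue a security-exemption finding, so (a) is unavailable.
All of (b)'s requirements are met (the coverage ratio is 56%, less than the 74% limit; the report is privileged; the qualifying period is 65 days, below the 70 days limit). But: (e) is triggered — a current Annual Waiver is held. So (b) is unavailable.
Exception (c): the report names a confidential informant; the number of pages in the record is 146, less than the 153 limit; the report is an unadopted draft — every condition holds. As to paragraphs (f)–(l): (f) operates (the registered capacity is 4,870 units, meeting the 4,860 units threshold), but is overridden by (g): (g) is triggered — the record's age is 23 years, meeting the 22 years threshold. (h) would limit (g) — aggregate throughput is 90 units, meeting the 70 units threshold — but (i) sets (h) aside: (i) is triggered — the compliance score is 83 points, less than the 87 points limit. (j) would limit (i) — a current Annual Notice is held — but (k) sets (j) aside: (k) is engaged — a current Class 3 Clearance is held. (l) does not operate here (no current Annual Registration is held), so (k) stands. (c) remains available.
Exception (d) fails — the report relates to a closed matter.

No — exception (c) applies; the Meridia Planning Office is not required to disclose the report.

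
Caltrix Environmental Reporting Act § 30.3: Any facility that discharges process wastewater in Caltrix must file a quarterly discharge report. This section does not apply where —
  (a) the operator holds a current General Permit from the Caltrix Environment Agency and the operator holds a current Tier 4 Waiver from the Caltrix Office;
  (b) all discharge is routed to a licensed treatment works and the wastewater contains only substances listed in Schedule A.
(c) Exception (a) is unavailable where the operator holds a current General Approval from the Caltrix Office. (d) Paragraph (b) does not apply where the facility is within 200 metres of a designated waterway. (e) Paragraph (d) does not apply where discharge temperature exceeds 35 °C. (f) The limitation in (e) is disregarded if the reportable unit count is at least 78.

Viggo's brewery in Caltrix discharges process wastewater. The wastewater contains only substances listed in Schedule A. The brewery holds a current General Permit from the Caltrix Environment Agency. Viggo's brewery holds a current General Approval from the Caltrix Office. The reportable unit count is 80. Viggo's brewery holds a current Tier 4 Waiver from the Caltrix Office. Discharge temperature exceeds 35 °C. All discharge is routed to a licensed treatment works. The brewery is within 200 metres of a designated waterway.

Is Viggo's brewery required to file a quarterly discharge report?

Yes — Viggo's brewery must file a quarterly discharge report.

Exception (a) is satisfied on its face — a current General Permit is held; a current Tier 4 Waiver is held. But applying paragraph (c): (c) operates against (a): a current General Approval is held. Exception (a) does not apply.
Exception (b)'s conditions are all satisfied: discharge is routed to a licensed treatment works; the wastewater is Schedule-A-only. But applying paragraphs (d)–(f): (d) operates against (b): the brewery is within 200 m of a designated waterway. (e) would limit (d) — discharge temperature exceeds 35 °C — but (f) sets (e) aside: (f) is engaged — the reportable unit count is 80, meeting the 78 threshold. Exception (b) does not apply.
No exception applies. The general rule governs.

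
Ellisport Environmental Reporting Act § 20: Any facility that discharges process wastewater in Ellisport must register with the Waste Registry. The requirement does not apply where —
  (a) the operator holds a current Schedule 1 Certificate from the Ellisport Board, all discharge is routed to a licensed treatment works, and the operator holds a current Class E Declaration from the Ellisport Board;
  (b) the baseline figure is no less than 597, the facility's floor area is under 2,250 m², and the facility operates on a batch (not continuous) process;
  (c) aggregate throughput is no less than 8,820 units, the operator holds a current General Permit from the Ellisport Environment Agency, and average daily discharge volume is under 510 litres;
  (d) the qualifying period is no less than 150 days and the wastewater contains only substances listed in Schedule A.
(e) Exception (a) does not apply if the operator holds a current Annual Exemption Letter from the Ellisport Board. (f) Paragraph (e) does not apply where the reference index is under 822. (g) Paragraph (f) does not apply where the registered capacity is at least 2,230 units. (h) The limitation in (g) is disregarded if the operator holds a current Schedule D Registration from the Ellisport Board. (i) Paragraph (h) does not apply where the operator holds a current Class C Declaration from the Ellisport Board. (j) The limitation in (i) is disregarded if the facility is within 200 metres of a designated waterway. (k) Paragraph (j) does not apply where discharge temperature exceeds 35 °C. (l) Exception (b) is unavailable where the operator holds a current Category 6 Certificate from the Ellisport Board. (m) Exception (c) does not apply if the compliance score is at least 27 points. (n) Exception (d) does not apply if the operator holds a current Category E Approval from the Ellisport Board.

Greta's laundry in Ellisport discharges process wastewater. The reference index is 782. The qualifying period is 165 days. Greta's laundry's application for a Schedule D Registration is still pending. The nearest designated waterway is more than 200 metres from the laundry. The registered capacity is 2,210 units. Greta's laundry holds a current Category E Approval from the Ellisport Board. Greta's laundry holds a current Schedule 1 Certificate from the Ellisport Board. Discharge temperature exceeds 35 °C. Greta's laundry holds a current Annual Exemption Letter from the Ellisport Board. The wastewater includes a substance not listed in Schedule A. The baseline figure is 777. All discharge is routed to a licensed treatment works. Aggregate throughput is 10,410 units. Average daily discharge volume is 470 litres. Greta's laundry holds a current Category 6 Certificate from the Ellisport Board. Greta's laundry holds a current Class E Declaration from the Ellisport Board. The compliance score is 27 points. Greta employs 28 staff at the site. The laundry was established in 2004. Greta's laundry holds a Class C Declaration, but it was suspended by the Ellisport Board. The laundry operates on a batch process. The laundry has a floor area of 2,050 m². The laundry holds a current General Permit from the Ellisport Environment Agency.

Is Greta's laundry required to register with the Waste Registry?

No — exception (a) applies; Greta's laundry is not required to register with the Waste Registry.

All of (a)'s requirements are met (a current Schedule 1 Certificate is held; discharge is routed to a licensed treatment works; a current Class E Declaration is held). As to paragraphs (e)–(k): (e) would limit (a) — a current Annual Exemption Letter is held — but (f) sets (e) aside: (f) operates against (e): the reference index is 782, under the 822 limit. (g) does not operate here (the registered capacity is 2,210 units, short of 2,230 units), so (f) stands. Exception (a) stands.
Exception (b)'s conditions are all satisfied: the baseline figure is 777, meeting the 597 threshold; the facility's floor area is 2,050 m², under the 2,250 m² limit; the facility operates on a batch process. But: (l) operates against (b): a current Category 6 Certificate is held. (b) is therefore removed.
Exception (c)'s conditions are all satisfied: aggregate throughput is 10,410 units, meeting the 8,820 units threshold; a current General Permit is held; average daily discharge volume is 470 litres, under the 510 litres limit. But applying paragraph (m): (m) operates against (c): the compliance score is 27 points, meeting the 27 points threshold. So (c) is unavailable.
Exception (d) does not apply: the wastewater includes a non-Schedule-A substance.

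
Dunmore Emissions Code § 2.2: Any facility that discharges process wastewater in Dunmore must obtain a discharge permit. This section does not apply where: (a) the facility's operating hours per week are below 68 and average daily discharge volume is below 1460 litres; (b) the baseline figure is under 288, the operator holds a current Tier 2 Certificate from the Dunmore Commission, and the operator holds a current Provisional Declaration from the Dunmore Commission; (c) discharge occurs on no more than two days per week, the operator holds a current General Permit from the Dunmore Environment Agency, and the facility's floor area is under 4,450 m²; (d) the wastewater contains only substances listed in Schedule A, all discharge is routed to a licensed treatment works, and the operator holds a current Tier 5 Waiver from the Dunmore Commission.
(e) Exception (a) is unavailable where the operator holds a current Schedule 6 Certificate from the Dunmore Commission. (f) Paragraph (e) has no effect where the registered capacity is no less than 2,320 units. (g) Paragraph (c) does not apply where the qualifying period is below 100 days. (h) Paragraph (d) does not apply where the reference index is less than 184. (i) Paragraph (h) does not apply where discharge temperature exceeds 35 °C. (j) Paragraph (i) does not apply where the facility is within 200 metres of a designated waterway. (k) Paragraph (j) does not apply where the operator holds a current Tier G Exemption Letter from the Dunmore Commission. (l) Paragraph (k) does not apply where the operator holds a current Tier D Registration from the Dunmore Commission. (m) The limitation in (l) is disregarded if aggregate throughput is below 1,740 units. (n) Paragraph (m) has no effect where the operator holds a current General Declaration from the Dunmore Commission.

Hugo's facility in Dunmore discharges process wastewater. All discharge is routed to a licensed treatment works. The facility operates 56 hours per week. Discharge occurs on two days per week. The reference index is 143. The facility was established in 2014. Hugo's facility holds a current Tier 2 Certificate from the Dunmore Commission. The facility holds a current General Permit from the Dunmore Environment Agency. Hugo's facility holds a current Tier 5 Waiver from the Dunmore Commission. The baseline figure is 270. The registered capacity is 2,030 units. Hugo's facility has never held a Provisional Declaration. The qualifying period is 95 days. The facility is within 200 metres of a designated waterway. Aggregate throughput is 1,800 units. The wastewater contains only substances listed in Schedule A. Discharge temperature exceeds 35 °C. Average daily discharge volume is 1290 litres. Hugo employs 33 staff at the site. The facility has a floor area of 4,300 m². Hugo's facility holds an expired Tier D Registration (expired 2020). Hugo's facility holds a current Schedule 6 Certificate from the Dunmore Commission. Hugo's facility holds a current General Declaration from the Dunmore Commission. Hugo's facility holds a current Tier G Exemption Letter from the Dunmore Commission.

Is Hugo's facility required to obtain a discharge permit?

No — exception (d) applies; Hugo's facility is not required to obtain a discharge permit.

Exception (a)'s conditions are all satisfied: the facility's operating hours per week are 56, below the 68 limit; average daily discharge volume is 1290 litres, below the 1460 litres limit. However, paragraphs (e)–(f) must be considered: (e) is engaged — a current Schedule 6 Certificate is held. (f), which would lift (e), is inapplicable — the registered capacity is 2,030 units, short of 2,320 units. (a) is therefore removed.
Exception (b) does not apply: no current Provisional Declaration is held.
Exception (c) is satisfied on its face — discharge occurs on no more than two days per week; a current General Permit is held; the facility's floor area is 4,300 m², under the 4,450 m² limit. Turning to paragraph (g): (g) operates against (c): the qualifying period is 95 days, below the 100 days limit. So (c) is unavailable.
All of (d)'s requirements are met (the wastewater is Schedule-A-only; discharge is routed to a licensed treatment works; a current Tier 5 Waiver is held). As to paragraphs (h)–(n): (h) is engaged (the reference index is 143, less than the 184 limit), but is itself disapplied by (i): (i) applies — discharge temperature exceeds 35 °C. (j) would limit (i) — the facility is within 200 m of a designated waterway — but (k) sets (j) aside: (k) operates against (j): a current Tier G Exemption Letter is held. (l) does not operate here (no current Tier D Registration is held), so (k) stands. So (d) applies.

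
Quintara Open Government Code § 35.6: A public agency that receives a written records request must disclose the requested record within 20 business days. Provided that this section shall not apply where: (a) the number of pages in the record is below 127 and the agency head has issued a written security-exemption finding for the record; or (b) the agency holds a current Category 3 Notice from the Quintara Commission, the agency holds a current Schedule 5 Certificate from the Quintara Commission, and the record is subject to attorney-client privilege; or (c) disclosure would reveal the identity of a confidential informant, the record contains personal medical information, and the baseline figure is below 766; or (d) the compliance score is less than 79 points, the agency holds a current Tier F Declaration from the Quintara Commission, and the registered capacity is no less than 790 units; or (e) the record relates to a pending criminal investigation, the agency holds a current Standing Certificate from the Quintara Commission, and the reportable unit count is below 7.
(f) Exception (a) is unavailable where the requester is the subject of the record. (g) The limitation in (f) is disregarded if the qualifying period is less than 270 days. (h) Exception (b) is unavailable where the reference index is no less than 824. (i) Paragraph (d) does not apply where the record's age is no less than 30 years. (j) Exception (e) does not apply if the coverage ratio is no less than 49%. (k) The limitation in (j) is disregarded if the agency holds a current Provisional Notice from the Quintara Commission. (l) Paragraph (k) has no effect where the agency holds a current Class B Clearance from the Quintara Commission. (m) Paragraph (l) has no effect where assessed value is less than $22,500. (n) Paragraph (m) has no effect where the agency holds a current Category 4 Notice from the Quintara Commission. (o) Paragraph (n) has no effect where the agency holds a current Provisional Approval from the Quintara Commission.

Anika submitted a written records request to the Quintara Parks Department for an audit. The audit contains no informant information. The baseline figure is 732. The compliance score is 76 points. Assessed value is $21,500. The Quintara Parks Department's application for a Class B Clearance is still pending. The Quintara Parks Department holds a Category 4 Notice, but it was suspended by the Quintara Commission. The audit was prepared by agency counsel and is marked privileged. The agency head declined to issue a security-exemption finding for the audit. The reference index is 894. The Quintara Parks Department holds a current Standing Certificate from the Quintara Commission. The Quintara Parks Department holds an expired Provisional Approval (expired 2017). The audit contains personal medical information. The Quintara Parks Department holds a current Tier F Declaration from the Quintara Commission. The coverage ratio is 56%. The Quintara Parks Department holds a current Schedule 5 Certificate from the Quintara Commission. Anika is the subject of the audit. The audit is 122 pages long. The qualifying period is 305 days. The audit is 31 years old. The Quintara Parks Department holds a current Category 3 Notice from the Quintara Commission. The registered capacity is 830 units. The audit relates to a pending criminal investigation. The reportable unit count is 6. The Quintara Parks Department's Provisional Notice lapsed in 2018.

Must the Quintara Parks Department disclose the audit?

Yes — the Quintara Parks Department must disclose the audit.

Exception (a) requires that the agency head has issued a written security-exemption finding for the record; but the agency head declined to issue a security-exemption finding, so (a) is unavailable.
Exception (b): a current Category 3 Notice is held; a current Schedule 5 Certificate is held; the audit is privileged — every condition holds. However, paragraph (h) must be considered: (h) operates against (b): the reference index is 894, meeting the 824 threshold. Exception (b) does not apply.
Exception (c) does not apply: the audit contains no informant information.
Exception (d) is satisfied on its face — the compliance score is 76 points, less than the 79 points limit; a current Tier F Declaration is held; the registered capacity is 830 units, meeting the 790 units threshold. But: (i) is engaged — the record's age is 31 years, meeting the 30 years threshold. So (d) is unavailable.
Exception (e)'s conditions are all satisfied: the audit relates to a pending investigation; a current Standing Certificate is held; the reportable unit count is 6, below the 7 limit. Turning to paragraphs (j)–(o): (j) operates against (e): the coverage ratio is 56%, meeting the 49% threshold. (k) is not triggered (there is no Provisional Notice in force), so (j) stands. Exception (e) does not apply.
None of the exceptions is available; § 35.6 applies in full.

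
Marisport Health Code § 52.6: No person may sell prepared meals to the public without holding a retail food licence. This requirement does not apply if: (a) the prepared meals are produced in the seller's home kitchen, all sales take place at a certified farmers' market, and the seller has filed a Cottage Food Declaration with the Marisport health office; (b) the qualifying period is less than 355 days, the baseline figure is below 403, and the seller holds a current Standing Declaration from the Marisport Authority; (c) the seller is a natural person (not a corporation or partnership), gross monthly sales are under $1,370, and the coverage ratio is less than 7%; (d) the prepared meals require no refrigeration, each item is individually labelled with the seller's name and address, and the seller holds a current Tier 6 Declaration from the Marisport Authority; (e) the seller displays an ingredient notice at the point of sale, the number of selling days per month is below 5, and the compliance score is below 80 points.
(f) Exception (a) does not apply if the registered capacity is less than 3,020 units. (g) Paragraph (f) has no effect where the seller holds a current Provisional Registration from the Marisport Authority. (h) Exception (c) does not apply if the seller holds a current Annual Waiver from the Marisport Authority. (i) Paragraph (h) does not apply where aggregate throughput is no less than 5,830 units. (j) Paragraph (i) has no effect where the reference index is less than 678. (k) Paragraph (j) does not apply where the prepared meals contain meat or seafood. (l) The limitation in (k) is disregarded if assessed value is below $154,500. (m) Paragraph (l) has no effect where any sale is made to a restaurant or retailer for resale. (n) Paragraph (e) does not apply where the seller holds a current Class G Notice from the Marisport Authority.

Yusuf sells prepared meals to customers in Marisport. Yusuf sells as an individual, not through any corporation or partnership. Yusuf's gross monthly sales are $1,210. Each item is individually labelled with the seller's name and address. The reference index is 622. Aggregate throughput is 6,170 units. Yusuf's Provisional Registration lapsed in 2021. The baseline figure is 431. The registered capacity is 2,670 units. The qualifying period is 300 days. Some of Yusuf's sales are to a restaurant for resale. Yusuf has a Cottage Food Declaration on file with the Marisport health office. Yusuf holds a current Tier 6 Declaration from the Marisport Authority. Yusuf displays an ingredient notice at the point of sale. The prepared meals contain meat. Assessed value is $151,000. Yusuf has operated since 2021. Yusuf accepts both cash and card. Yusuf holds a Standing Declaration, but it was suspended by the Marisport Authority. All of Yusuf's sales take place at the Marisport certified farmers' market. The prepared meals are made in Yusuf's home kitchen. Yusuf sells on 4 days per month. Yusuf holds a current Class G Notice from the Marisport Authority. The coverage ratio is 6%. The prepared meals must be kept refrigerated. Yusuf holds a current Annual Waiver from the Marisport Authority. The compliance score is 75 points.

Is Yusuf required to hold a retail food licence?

No — exception (c) applies; Yusuf is not required to hold a retail food licence.

Exception (a): the prepared meals are home-kitchen produced; all sales are at a certified farmers' market; a Cottage Food Declaration is on file — every condition holds. However, paragraphs (f)–(g) must be considered: (f) operates against (a): the registered capacity is 2,670 units, less than the 3,020 units limit. (g), which would lift (f), does not operate here — there is no Provisional Registration in force. (a) is therefore removed.
Exception (b) requires that the baseline figure is below 403; but the baseline figure is 431, not below 403, so (b) is unavailable.
All of (c)'s requirements are met (the seller is a natural person; gross monthly sales are $1,210, under the $1,370 limit; the coverage ratio is 6%, less than the 7% limit). Applying paragraphs (h)–(m): (h) operates (a current Annual Waiver is held), but is set aside by (i): (i) operates against (h): aggregate throughput is 6,170 units, meeting the 5,830 units threshold. (j) would limit (i) — the reference index is 622, less than the 678 limit — but (k) sets (j) aside: (k) operates against (j): the prepared meals contain meat. (l) would limit (k) — assessed value is $151,000, below the $154,500 limit — but (m) sets (l) aside: (m) applies — some sales are to a restaurant for resale. Exception (c) stands.
Exception (d) requires that the prepared meals require no refrigeration; but the prepared meals require refrigeration, so (d) is unavailable.
Exception (e): an ingredient notice is displayed; the number of selling days per month is 4, below the 5 limit; the compliance score is 75 points, below the 80 points limit — every condition holds. Turning to paragraph (n): (n) is triggered — a current Class G Notice is held. Exception (e) does not apply.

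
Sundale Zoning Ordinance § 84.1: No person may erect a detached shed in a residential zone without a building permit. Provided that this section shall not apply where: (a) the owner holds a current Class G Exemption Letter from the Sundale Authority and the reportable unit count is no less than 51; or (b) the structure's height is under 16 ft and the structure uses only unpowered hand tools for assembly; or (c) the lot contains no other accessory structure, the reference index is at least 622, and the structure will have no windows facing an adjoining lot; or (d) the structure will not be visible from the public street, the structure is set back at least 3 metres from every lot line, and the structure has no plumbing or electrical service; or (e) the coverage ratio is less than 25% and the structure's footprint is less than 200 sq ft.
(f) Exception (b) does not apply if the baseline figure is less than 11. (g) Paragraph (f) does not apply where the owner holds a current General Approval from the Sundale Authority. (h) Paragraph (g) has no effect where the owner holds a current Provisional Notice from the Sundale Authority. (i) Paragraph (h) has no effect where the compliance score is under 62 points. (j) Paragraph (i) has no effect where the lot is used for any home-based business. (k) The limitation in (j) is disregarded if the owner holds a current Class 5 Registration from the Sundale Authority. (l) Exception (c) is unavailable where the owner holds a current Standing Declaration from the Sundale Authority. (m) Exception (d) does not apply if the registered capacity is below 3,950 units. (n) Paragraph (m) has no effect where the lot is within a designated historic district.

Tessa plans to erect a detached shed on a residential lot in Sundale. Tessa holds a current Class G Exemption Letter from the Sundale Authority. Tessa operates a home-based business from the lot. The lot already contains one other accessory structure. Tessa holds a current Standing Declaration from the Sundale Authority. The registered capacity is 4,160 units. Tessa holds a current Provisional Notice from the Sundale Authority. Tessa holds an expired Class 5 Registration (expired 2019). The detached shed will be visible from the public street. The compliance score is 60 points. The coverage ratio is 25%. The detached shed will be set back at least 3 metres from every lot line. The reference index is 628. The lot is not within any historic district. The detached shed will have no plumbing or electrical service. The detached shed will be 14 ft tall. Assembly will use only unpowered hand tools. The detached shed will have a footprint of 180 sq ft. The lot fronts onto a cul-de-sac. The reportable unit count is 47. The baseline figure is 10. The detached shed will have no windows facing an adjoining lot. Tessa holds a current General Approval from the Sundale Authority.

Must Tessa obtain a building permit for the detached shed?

Exception (a) does not apply: the reportable unit count is 47, short of 51.
Exception (b): the structure's height is 14 ft, under the 16 ft limit; assembly uses only hand tools — every condition holds. But: (f) operates against (b): the baseline figure is 10, less than the 11 limit. (g) applies (a current General Approval is held), but yields to (h): (h) is engaged — a current Provisional Notice is held. (i) would limit (h) — the compliance score is 60 points, under the 62 points limit — but (j) sets (i) aside: (j) operates against (i): a home-based business operates on the lot. (k), which would lift (j), is inapplicable — no current Class 5 Registration is held. So (b) is unavailable.
Exception (c) requires that the lot contains no other accessory structure; but the lot already has another accessory structure, so (c) is unavailable.
Exception (d) fails — the structure will be visible from the street.
Exception (e) fails — the coverage ratio is 25%, not less than 25%.
No exception displaces § 84.1.

Yes — Tessa must obtain a building permit.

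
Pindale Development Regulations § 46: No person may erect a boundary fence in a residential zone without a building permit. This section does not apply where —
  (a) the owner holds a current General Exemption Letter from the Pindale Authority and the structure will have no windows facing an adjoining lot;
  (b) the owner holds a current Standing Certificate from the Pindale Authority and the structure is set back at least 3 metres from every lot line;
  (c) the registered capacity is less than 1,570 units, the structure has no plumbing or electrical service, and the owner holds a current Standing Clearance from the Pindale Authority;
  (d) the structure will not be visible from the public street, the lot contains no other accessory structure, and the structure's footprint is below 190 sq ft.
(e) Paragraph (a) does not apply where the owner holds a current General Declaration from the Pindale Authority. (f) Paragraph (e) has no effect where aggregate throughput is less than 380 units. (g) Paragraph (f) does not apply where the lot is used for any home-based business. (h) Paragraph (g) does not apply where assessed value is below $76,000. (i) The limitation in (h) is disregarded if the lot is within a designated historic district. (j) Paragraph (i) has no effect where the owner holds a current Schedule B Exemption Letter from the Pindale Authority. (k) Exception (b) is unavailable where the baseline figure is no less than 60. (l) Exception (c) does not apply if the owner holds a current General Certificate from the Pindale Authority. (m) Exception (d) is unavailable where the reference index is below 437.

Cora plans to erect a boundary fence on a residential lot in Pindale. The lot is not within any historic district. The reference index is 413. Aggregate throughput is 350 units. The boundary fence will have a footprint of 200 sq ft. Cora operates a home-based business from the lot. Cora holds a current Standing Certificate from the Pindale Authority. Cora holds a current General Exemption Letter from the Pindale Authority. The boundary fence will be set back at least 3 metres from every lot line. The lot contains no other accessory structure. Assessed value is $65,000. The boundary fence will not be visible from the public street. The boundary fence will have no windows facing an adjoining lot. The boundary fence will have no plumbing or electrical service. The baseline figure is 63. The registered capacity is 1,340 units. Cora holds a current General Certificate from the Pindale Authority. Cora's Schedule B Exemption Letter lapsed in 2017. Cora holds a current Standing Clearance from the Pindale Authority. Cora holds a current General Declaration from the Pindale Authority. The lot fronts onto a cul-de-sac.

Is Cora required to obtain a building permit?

No — exception (a) applies; Cora does not need a building permit.

Exception (a): a current General Exemption Letter is held; no windows face an adjoining lot — every condition holds. Considering the limiting provisions: (e) is engaged (a current General Declaration is held), but yields to (f): (f) is engaged — aggregate throughput is 350 units, less than the 380 units limit. (g) is triggered (a home-based business operates on the lot), but is displaced by (h): (h) operates against (g): assessed value is $65,000, below the $76,000 limit. (i) is inapplicable (the lot is not in a historic district), so (h) stands. (a) remains available.
Exception (b): a current Standing Certificate is held; the setback is at least 3 m on every side — every condition holds. However, paragraph (k) must be considered: (k) operates against (b): the baseline figure is 63, meeting the 60 threshold. (b) is therefore removed.
All of (c)'s requirements are met (the registered capacity is 1,340 units, less than the 1,570 units limit; there is no plumbing or electrical service; a current Standing Clearance is held). But: (l) operates against (c): a current General Certificate is held. So (c) is unavailable.
Exception (d) fails — the structure's footprint is 200 sq ft, not below 190 sq ft.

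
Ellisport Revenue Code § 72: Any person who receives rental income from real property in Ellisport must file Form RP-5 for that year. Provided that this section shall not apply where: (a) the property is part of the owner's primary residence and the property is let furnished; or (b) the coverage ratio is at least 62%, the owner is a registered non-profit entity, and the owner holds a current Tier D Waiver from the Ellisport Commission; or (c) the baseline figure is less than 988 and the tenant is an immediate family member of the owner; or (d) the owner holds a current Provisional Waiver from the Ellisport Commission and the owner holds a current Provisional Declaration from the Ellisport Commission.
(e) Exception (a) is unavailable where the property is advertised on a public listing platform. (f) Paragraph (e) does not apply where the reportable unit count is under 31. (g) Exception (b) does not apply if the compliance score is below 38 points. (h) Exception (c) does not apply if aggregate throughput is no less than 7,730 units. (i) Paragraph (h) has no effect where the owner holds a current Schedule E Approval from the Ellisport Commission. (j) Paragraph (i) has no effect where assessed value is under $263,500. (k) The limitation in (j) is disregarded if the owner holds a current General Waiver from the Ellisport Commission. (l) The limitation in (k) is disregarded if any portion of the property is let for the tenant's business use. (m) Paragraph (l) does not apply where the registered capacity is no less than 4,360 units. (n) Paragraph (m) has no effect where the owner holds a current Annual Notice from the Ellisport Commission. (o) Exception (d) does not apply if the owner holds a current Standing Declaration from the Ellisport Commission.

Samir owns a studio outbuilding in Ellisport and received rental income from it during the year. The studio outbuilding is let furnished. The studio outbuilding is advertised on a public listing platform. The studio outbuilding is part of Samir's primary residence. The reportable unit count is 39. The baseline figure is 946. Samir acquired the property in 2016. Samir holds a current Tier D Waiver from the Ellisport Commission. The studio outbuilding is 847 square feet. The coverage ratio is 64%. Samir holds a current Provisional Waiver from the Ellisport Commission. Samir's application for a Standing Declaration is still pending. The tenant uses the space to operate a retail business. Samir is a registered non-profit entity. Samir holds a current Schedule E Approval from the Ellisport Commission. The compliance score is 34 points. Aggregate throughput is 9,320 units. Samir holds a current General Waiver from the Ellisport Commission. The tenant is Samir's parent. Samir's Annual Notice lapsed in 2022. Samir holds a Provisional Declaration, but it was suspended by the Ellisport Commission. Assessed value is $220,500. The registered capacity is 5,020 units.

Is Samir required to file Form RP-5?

Exception (a) is satisfied on its face — the studio outbuilding is part of the primary residence; the property is let furnished. But: (e) is engaged — the property is publicly advertised. (f), which would lift (e), is not triggered — the reportable unit count is 39, not under 31. Exception (a) does not apply.
Exception (b): the coverage ratio is 64%, meeting the 62% threshold; Samir is a registered non-profit; a current Tier D Waiver is held — every condition holds. But: (g) is engaged — the compliance score is 34 points, below the 38 points limit. So (b) is unavailable.
All of (c)'s requirements are met (the baseline figure is 946, less than the 988 limit; the tenant is an immediate family member). As to paragraphs (h)–(n): (h) would limit (c) — aggregate throughput is 9,320 units, meeting the 7,730 units threshold — but (i) sets (h) aside: (i) operates against (h): a current Schedule E Approval is held. (j) is triggered (assessed value is $220,500, under the $263,500 limit), but is displaced by (k): (k) applies — a current General Waiver is held. (l) is engaged (the space is let for business use), but is overridden by (m): (m) operates against (l): the registered capacity is 5,020 units, meeting the 4,360 units threshold. (n), which would lift (m), does not operate here — there is no Annual Notice in force. Exception (c) stands.
Exception (d) fails — there is no Provisional Declaration in force.

No — exception (c) applies; Samir is not required to file Form RP-5.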